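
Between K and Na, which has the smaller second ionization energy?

K

After 1 electron has been removed, what remains? K⁺ is the bare [Ar] core; Na⁺ is the bare [Ne] core.
All of these are removing an electron from a noble-gas core or deeper; the smaller core (lower principal quantum number) is held far more tightly, and within a period the higher nuclear charge binds the same core more tightly.
Tabulated IE_2 (kJ/mol): K 3052, Na 4562.
So the second ionization energies run K < Na.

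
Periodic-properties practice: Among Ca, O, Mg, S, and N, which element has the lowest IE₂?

Ca

Consider each +1 ion: Ca⁺ still has 1 valence electron; O⁺ still has 5 valence electrons; Mg⁺ still has 1 valence electron; S⁺ still has 5 valence electrons; N⁺ still has 4 valence electrons.
All are still removing valence electrons, so compare the +1 ions as you would atoms: IE_2 generally rises across a period (higher Z_eff) and falls down a group (larger shell), subject to the usual subshell exceptions.
Valence configurations: Ca⁺ [Ar]4s¹, O⁺ [He]2s²2p³, Mg⁺ [Ne]3s¹, S⁺ [Ne]3s²3p³, N⁺ [He]2s²2p².
Tabulated IE_2 (kJ/mol): Ca 1145, O 3388, Mg 1451, S 2252, N 2856.
Putting it together, IE_2: Ca < Mg < S < N < O.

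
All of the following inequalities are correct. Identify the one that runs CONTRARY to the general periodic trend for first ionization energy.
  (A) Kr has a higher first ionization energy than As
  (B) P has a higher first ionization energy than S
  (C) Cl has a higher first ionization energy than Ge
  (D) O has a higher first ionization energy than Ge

(B)

The general trend: first ionization energy increases across a period and decreases down a group.
(A) Kr (period 4, group 18) vs As (period 4, group 15): the stated order agrees with the simple trend.
(B) P (period 3, group 15) vs S (period 3, group 16): the stated order contradicts the simple trend.
(C) Cl (period 3, group 17) vs Ge (period 4, group 14): the stated order agrees with the simple trend.
(D) O (period 2, group 16) vs Ge (period 4, group 14): the stated order agrees with the simple trend.
The exception is (B): S (3p⁴) ionizes more easily than half-filled P (3p³) because the paired 3p electron in S is pushed out by e⁻–e⁻ repulsion.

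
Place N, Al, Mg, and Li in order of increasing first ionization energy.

Li is in period 2, group 1; N is in period 2, group 15; Mg is in period 3, group 2; Al is in period 3, group 13.
Across a period the outer electron is held more tightly (higher IE₁); down a group it sits in a higher shell, more shielded, and comes off more easily.
These span different periods and groups, so the two trends combine.
Al > Li: the two effects oppose for this pair; the across-period effect wins (578 vs 520 kJ/mol).
Mg > Al: this pair runs against the simple trend — see the exception note.
N > Mg: relative to Mg, both the across-period and down-group shifts push N's first ionization energy up.
Note the exception: Mg has a higher first ionization energy than Al, contrary to the simple trend — Al's single 3p electron is easier to remove than one from Mg's filled 3s².
Tabulated first ionization energy (kJ/mol): Li 520, N 1402, Mg 738, Al 578.
So from lowest to highest: Li < Al < Mg < N.

Li < Al < Mg < N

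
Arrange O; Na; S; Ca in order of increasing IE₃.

S, Ca, O, Na

Consider each +2 ion: O²⁺ still has 4 valence electrons; Na²⁺ is already 1 electron into the core; S²⁺ still has 4 valence electrons; Ca²⁺ is the bare [Ar] core.
Usually core removal costs more than valence removal, but here the competition is close: a tightly held n=2 valence electron can cost more to remove than an n=3 core electron, so the actual values have to decide it.
Valence configurations: O²⁺ [He]2s²2p², S²⁺ [Ne]3s²3p².
Tabulated IE_3 (kJ/mol): O 5300, Na 6910, S 3357, Ca 4912.
Putting it together, IE_3: S < Ca < O < Na.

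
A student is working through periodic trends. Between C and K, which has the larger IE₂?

IE_2 is the cost of taking one more electron from the +1 cation: C⁺ still has 3 valence electrons; K⁺ is the bare [Ar] core.
Breaking into a closed-shell core is much more expensive than removing a leftover valence electron — K has the largest IE_2 here.
Approximate IE_2 values (kJ/mol): C 2353, K 3052.
Hence IE_2: C < K.

K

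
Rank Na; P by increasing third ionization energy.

The third ionization energy removes an electron from the +2 ion. For each element: Na²⁺ is already 1 electron into the core; P²⁺ still has 3 valence electrons.
Breaking into a closed-shell core is much more expensive than removing a leftover valence electron — Na has the largest IE_3 here.
Tabulated IE_3 (kJ/mol): Na 6910, P 2914.
So the third ionization energies run P < Na.

P < Na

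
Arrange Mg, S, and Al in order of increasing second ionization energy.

The second ionization energy removes an electron from the +1 ion. For each element: Mg⁺ still has 1 valence electron; S⁺ still has 5 valence electrons; Al⁺ still has 2 valence electrons.
All are still removing valence electrons, so compare the +1 ions as you would atoms: IE_2 generally rises across a period (higher Z_eff) and falls down a group (larger shell), subject to the usual subshell exceptions.
Valence configurations: Mg⁺ [Ne]3s¹, S⁺ [Ne]3s²3p³, Al⁺ [Ne]3s².
Approximate IE_2 values (kJ/mol): Mg 1451, S 2252, Al 1817.
Putting it together, IE_2: Mg < Al < S.

Mg, Al, S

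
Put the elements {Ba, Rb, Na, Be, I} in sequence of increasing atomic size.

Be is in period 2, group 2; Na is in period 3, group 1; Rb is in period 5, group 1; I is in period 5, group 17; Ba is in period 6, group 2.
Radius decreases left→right (rising Z_eff, same n) and increases top→bottom (higher n).
These span different periods and groups, so the two trends combine.
I > Be: the two effects oppose for this pair; the down-group effect wins (133 vs 102 pm).
Na > I: the two effects oppose for this pair; the across-period effect wins (155 vs 133 pm).
Ba > Na: period and group pull opposite ways; the down-group shift dominates (196 vs 155 pm).
Rb > Ba: the two effects oppose for this pair; the across-period effect wins (210 vs 196 pm).
Tabulated atomic radius (pm): Be 102, Na 155, Rb 210, I 133, Ba 196.
So from smallest to largest: Be < I < Na < Ba < Rb.

Be < I < Na < Ba < Rb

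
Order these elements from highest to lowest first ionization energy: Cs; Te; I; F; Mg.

F is in period 2, group 17; Mg is in period 3, group 2; Te is in period 5, group 16; I is in period 5, group 17; Cs is in period 6, group 1.
IE₁ increases left→right with effective nuclear charge and decreases top→bottom as the valence shell moves farther out.
Here both period and group differ, so the two effects have to be weighed against each other.
Mg > Cs: both effects reinforce here, so Mg is clearly the higher of the two.
Te > Mg: the two effects oppose for this pair; the across-period effect wins (869 vs 738 kJ/mol).
I > Te: both are in period 5; the period trend gives I the larger value.
F > I: F sits above I in group 17, so the down-group effect alone puts F higher.
For reference (kJ/mol): F 1681, Mg 738, Te 869, I 1008, Cs 376.
So from highest to lowest: F > I > Te > Mg > Cs.

F > I > Te > Mg > Cs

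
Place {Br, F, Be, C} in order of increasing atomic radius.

F, C, Be, Br

Be is in period 2, group 2; C is in period 2, group 14; F is in period 2, group 17; Br is in period 4, group 17.
Atomic radius shrinks across a period as nuclear charge pulls the same shell inward, and grows down a group as new shells are added.
Here both period and group differ, so the two effects have to be weighed against each other.
C > F: both are in period 2; the period trend gives C the larger value.
Be > C: Be lies to the left of C in period 2, so the across-period effect alone puts Be larger.
Br > Be: period and group pull opposite ways; the down-group shift dominates (114 vs 102 pm).
Tabulated atomic radius (pm): Be 102, C 75, F 64, Br 114.
So from smallest to largest: F < C < Be < Br.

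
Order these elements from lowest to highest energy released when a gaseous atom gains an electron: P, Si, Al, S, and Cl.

Al, P, Si, S, Cl

Electron affinity generally becomes more exothermic across a period toward the halogens and less exothermic down a group.
All lie in period 3; the across-period trend (electron affinity increases left to right) applies, with the exception below.
Note the exception: Si has a higher electron affinity than P, contrary to the simple trend — adding an electron to P's half-filled 3p³ is unfavourable, so Si (3p²) has the more exothermic EA.
Approximate values (kJ/mol): Al 42, Si 134, P 72, S 200, Cl 349.
So from lowest to highest: Al < P < Si < S < Cl.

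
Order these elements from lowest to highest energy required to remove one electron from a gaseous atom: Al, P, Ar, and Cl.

Al < P < Cl < Ar

Al is in period 3, group 13; P is in period 3, group 15; Cl is in period 3, group 17; Ar is in period 3, group 18.
First ionization energy rises across a period (greater Z_eff holds electrons more tightly) and falls down a group (valence electrons are farther from the nucleus).
All lie in period 3, so first ionization energy increases left to right.
So from lowest to highest: Al < P < Cl < Ar.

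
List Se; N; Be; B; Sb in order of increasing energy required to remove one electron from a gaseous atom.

B < Sb < Be < Se < N

Be is in period 2, group 2; B is in period 2, group 13; N is in period 2, group 15; Se is in period 4, group 16; Sb is in period 5, group 15.
IE₁ increases left→right with effective nuclear charge and decreases top→bottom as the valence shell moves farther out.
These span different periods and groups, so the two trends combine.
Sb > B: period and group pull opposite ways; the across-period shift dominates (831 vs 801 kJ/mol).
Be > Sb: the two effects oppose for this pair; the down-group effect wins (900 vs 831 kJ/mol).
Se > Be: the two effects oppose for this pair; the across-period effect wins (941 vs 900 kJ/mol).
N > Se: period and group pull opposite ways; the down-group shift dominates (1402 vs 941 kJ/mol).
Note the exception: Be has a higher first ionization energy than B, contrary to the simple trend — removing B's lone 2p electron is easier than breaking Be's filled 2s².
For reference (kJ/mol): Be 900, B 801, N 1402, Se 941, Sb 831.
So from lowest to highest: B < Sb < Be < Se < N.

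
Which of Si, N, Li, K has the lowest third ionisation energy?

After 2 electrons have been removed, what remains? Si²⁺ still has 2 valence electrons; N²⁺ still has 3 valence electrons; Li²⁺ is already 1 electron into the core; K²⁺ is already 1 electron into the core.
Usually core removal costs more than valence removal, but here the competition is close: a tightly held n=2 valence electron can cost more to remove than an n=3 core electron, so the actual values have to decide it.
Valence configurations: Si²⁺ [Ne]3s², N²⁺ [He]2s²2p¹.
The numbers (kJ/mol): Si 3232, N 4578, Li 11815, K 4420.
Overall IE_3 order: Si < K < N < Li.

Si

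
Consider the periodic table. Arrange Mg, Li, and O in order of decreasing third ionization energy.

Li, Mg, O

The third ionization energy removes an electron from the +2 ion. For each element: Mg²⁺ is the bare [Ne] core; Li²⁺ is already 1 electron into the core; O²⁺ still has 4 valence electrons.
Pulling an electron out of a noble-gas core costs far more than removing a remaining valence electron, so Mg and Li sit at the high end of IE_3.
Approximate IE_3 values (kJ/mol): Mg 7733, Li 11815, O 5300.
So the third ionization energies run O < Mg < Li.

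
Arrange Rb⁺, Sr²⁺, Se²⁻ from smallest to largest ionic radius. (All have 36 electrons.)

Sr²⁺, Rb⁺, Se²⁻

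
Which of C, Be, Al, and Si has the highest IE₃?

After 2 electrons have been removed, what remains? C²⁺ still has 2 valence electrons; Be²⁺ is the bare [He] core; Al²⁺ still has 1 valence electron; Si²⁺ still has 2 valence electrons.
Pulling an electron out of a noble-gas core costs far more than removing a remaining valence electron, so Be sits at the high end of IE_3.
Valence configurations: C²⁺ [He]2s², Al²⁺ [Ne]3s¹, Si²⁺ [Ne]3s².
Tabulated IE_3 (kJ/mol): C 4620, Be 14849, Al 2745, Si 3232.
Putting it together, IE_3: Al < Si < C < Be.

Be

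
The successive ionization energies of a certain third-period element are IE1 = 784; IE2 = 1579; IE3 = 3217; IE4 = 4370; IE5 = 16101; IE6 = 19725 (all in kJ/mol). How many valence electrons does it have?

Look for the largest jump between consecutive ionization energies: IE5/IE4 ≈ 3.7, far larger than any earlier ratio.
That jump marks the point where a core electron is being removed. So the atom has 4 valence electrons.

4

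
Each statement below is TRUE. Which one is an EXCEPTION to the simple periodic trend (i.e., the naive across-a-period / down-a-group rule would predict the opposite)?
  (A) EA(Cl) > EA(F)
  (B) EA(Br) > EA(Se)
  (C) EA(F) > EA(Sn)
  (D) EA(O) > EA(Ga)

The general trend: electron affinity increases across a period and decreases down a group.
(A) Cl (period 3, group 17) vs F (period 2, group 17): the stated order contradicts the simple trend.
(B) Br (period 4, group 17) vs Se (period 4, group 16): the stated order agrees with the simple trend.
(C) F (period 2, group 17) vs Sn (period 5, group 14): the stated order agrees with the simple trend.
(D) O (period 2, group 16) vs Ga (period 4, group 13): the stated order agrees with the simple trend.
The exception is (A): F's small 2p subshell makes the incoming electron feel strong e⁻–e⁻ repulsion, so Cl actually releases more energy on gaining an electron.

(A)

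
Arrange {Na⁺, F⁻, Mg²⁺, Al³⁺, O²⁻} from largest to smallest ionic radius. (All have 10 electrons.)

O²⁻ > F⁻ > Na⁺ > Mg²⁺ > Al³⁺

All of these have 10 electrons, so size is governed by nuclear charge alone: the more protons, the stronger the pull on the same electron cloud, and the smaller the ion.
Nuclear charges: Al³⁺ (Z=13), Mg²⁺ (Z=12), Na⁺ (Z=11), F⁻ (Z=9), O²⁻ (Z=8).
Largest to smallest: O²⁻ > F⁻ > Na⁺ > Mg²⁺ > Al³⁺.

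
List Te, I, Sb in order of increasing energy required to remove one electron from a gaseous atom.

Sb < Te < I

Sb is in period 5, group 15; Te is in period 5, group 16; I is in period 5, group 17.
First ionization energy rises across a period (greater Z_eff holds electrons more tightly) and falls down a group (valence electrons are farther from the nucleus).
All lie in period 5, so first ionization energy increases left to right.
So from lowest to highest: Sb < Te < I.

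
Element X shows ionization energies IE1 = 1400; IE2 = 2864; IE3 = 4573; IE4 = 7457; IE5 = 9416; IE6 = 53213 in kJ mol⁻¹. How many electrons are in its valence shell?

5

Look for the largest jump between consecutive ionization energies: IE6/IE5 ≈ 5.7, far larger than any earlier ratio.
That jump marks the point where a core electron is being removed. So the atom has 5 valence electrons.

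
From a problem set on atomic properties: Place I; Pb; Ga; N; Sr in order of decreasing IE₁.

First ionization energy rises across a period (greater Z_eff holds electrons more tightly) and falls down a group (valence electrons are farther from the nucleus).
Here both period and group differ, so the two effects have to be weighed against each other.
Ga > Sr: relative to Sr, both the across-period and down-group shifts push Ga's first ionization energy up.
Pb > Ga: the two effects oppose for this pair; the across-period effect wins (716 vs 579 kJ/mol).
I > Pb: both effects reinforce here, so I is clearly the higher of the two.
N > I: period and group pull opposite ways; the down-group shift dominates (1402 vs 1008 kJ/mol).
For reference (kJ/mol): N 1402, Ga 579, Sr 550, I 1008, Pb 716.
So from highest to lowest: N > I > Pb > Ga > Sr.

N > I > Pb > Ga > Sr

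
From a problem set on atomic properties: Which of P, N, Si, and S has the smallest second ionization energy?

The second ionization energy removes an electron from the +1 ion. For each element: P⁺ still has 4 valence electrons; N⁺ still has 4 valence electrons; Si⁺ still has 3 valence electrons; S⁺ still has 5 valence electrons.
All are still removing valence electrons, so compare the +1 ions as you would atoms: IE_2 generally rises across a period (higher Z_eff) and falls down a group (larger shell), subject to the usual subshell exceptions.
Valence configurations: P⁺ [Ne]3s²3p², N⁺ [He]2s²2p², Si⁺ [Ne]3s²3p¹, S⁺ [Ne]3s²3p³.
The numbers (kJ/mol): P 1907, N 2856, Si 1577, S 2252.
So the second ionization energies run Si < P < S < N.

Si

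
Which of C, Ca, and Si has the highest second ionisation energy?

C

The second ionization energy removes an electron from the +1 ion. For each element: C⁺ still has 3 valence electrons; Ca⁺ still has 1 valence electron; Si⁺ still has 3 valence electrons.
All are still removing valence electrons, so compare the +1 ions as you would atoms: IE_2 generally rises across a period (higher Z_eff) and falls down a group (larger shell), subject to the usual subshell exceptions.
Valence configurations: C⁺ [He]2s²2p¹, Ca⁺ [Ar]4s¹, Si⁺ [Ne]3s²3p¹.
The numbers (kJ/mol): C 2353, Ca 1145, Si 1577.
Hence IE_2: Ca < Si < C.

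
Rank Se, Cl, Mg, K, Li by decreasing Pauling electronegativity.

Cl > Se > Mg > Li > K

Atoms toward the upper right of the periodic table pull bonding electrons most strongly.
Neither a single period nor a single group — weigh both effects.
Li > K: they share group 1; the group trend gives Li the larger value.
Mg > Li: period and group pull opposite ways; the across-period shift dominates (1.31 vs 0.98).
Se > Mg: the two effects oppose for this pair; the across-period effect wins (2.55 vs 1.31).
Cl > Se: relative to Se, both the across-period and down-group shifts push Cl's electronegativity up.
Approximate values (Pauling): Li 0.98, Mg 1.31, Cl 3.16, K 0.82, Se 2.55.
So from highest to lowest: Cl > Se > Mg > Li > K.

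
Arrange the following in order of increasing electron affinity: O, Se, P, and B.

Atoms with high Z_eff and room in the valence shell (especially the halogens) have the most exothermic electron affinities.
These span different periods and groups, so the two trends combine.
P > B: period and group pull opposite ways; the across-period shift dominates (72 vs 27 kJ/mol).
O > P: relative to P, both the across-period and down-group shifts push O's electron affinity up.
Se > O: this pair runs against the simple trend — see the exception note.
Note the exception: Se has a higher electron affinity than O, contrary to the simple trend — O's compact 2p subshell gives strong electron–electron repulsion on the added electron.
Tabulated electron affinity (kJ/mol): B 27, O 141, P 72, Se 195.
So from lowest to highest: B < P < O < Se.

B < P < O < Se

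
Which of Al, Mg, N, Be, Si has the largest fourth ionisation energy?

After 3 electrons have been removed, what remains? Al³⁺ is the bare [Ne] core; Mg³⁺ is already 1 electron into the core; N³⁺ still has 2 valence electrons; Be³⁺ is already 1 electron into the core; Si³⁺ still has 1 valence electron.
Pulling an electron out of a noble-gas core costs far more than removing a remaining valence electron, so Mg, Al and Be sit at the high end of IE_4.
Valence configurations: N³⁺ [He]2s², Si³⁺ [Ne]3s¹.
The numbers (kJ/mol): Al 11577, Mg 10543, N 7475, Be 21007, Si 4356.
Hence IE_4: Si < N < Mg < Al < Be.

Be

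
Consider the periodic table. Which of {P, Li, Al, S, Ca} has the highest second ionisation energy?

Li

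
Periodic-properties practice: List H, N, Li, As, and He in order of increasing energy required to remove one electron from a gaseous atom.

Li, As, H, N, He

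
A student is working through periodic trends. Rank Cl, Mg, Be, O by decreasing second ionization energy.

O > Cl > Be > Mg

Consider each +1 ion: Cl⁺ still has 6 valence electrons; Mg⁺ still has 1 valence electron; Be⁺ still has 1 valence electron; O⁺ still has 5 valence electrons.
All are still removing valence electrons, so compare the +1 ions as you would atoms: IE_2 generally rises across a period (higher Z_eff) and falls down a group (larger shell), subject to the usual subshell exceptions.
Valence configurations: Cl⁺ [Ne]3s²3p⁴, Mg⁺ [Ne]3s¹, Be⁺ [He]2s¹, O⁺ [He]2s²2p³.
The numbers (kJ/mol): Cl 2298, Mg 1451, Be 1757, O 3388.
Hence IE_2: Mg < Be < Cl < O.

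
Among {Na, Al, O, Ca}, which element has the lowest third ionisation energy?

The third ionization energy removes an electron from the +2 ion. For each element: Na²⁺ is already 1 electron into the core; Al²⁺ still has 1 valence electron; O²⁺ still has 4 valence electrons; Ca²⁺ is the bare [Ar] core.
Usually core removal costs more than valence removal, but here the competition is close: a tightly held n=2 valence electron can cost more to remove than an n=3 core electron, so the actual values have to decide it.
Valence configurations: Al²⁺ [Ne]3s¹, O²⁺ [He]2s²2p².
Approximate IE_3 values (kJ/mol): Na 6910, Al 2745, O 5300, Ca 4912.
So the third ionization energies run Al < Ca < O < Na.

Al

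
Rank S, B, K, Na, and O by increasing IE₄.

S < K < O < Na < B

After 3 electrons have been removed, what remains? S³⁺ still has 3 valence electrons; B³⁺ is the bare [He] core; K³⁺ is already 2 electrons into the core; Na³⁺ is already 2 electrons into the core; O³⁺ still has 3 valence electrons.
Usually core removal costs more than valence removal, but here the competition is close: a tightly held n=2 valence electron can cost more to remove than an n=3 core electron, so the actual values have to decide it.
Valence configurations: S³⁺ [Ne]3s²3p¹, O³⁺ [He]2s²2p¹.
Approximate IE_4 values (kJ/mol): S 4556, B 25026, K 5877, Na 9543, O 7469.
Putting it together, IE_4: S < K < O < Na < B.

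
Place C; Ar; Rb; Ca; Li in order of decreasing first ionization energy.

Li is in period 2, group 1; C is in period 2, group 14; Ar is in period 3, group 18; Ca is in period 4, group 2; Rb is in period 5, group 1.
Across a period the outer electron is held more tightly (higher IE₁); down a group it sits in a higher shell, more shielded, and comes off more easily.
Here both period and group differ, so the two effects have to be weighed against each other.
Li > Rb: they share group 1; the group trend gives Li the larger value.
Ca > Li: the two effects oppose for this pair; the across-period effect wins (590 vs 520 kJ/mol).
C > Ca: both effects reinforce here, so C is clearly the higher of the two.
Ar > C: the two effects oppose for this pair; the across-period effect wins (1521 vs 1086 kJ/mol).
Tabulated first ionization energy (kJ/mol): Li 520, C 1086, Ar 1521, Ca 590, Rb 403.
So from highest to lowest: Ar > C > Ca > Li > Rb.

Ar, C, Ca, Li, Rb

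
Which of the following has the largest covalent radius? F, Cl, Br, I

I

F is in period 2, group 17; Cl is in period 3, group 17; Br is in period 4, group 17; I is in period 5, group 17.
Moving right in a period, electrons are added to the same shell under a stronger nuclear pull, so atoms get smaller; moving down, a new shell is opened and atoms get larger.
All are in group 17, so atomic radius increases down the group.
The largest covalent radius among these belongs to I.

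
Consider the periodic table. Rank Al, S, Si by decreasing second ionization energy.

The second ionization energy removes an electron from the +1 ion. For each element: Al⁺ still has 2 valence electrons; S⁺ still has 5 valence electrons; Si⁺ still has 3 valence electrons.
All are still removing valence electrons, so compare the +1 ions as you would atoms: IE_2 generally rises across a period (higher Z_eff) and falls down a group (larger shell), subject to the usual subshell exceptions.
Valence configurations: Al⁺ [Ne]3s², S⁺ [Ne]3s²3p³, Si⁺ [Ne]3s²3p¹.
Si⁺ loses a lone 3p electron whereas Al⁺ must break into a filled 3s² pair, so IE_2(Al) > IE_2(Si) even though Si has the higher nuclear charge.
Tabulated IE_2 (kJ/mol): Al 1817, S 2252, Si 1577.
So the second ionization energies run Si < Al < S.

S, Al, Si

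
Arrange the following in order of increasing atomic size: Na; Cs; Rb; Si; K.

Na is in period 3, group 1; Si is in period 3, group 14; K is in period 4, group 1; Rb is in period 5, group 1; Cs is in period 6, group 1.
Across a period the added protons contract the valence shell; down a group each new principal shell makes the atom larger.
Neither a single period nor a single group — weigh both effects.
Na > Si: Na lies to the left of Si in period 3, so the across-period effect alone puts Na larger.
K > Na: K sits below Na in group 1, so the down-group effect alone puts K larger.
Rb > K: Rb sits below K in group 1, so the down-group effect alone puts Rb larger.
Cs > Rb: Cs sits below Rb in group 1, so the down-group effect alone puts Cs larger.
Tabulated atomic radius (pm): Na 155, Si 116, K 196, Rb 210, Cs 232.
So from smallest to largest: Si < Na < K < Rb < Cs.

Si < Na < K < Rb < Cs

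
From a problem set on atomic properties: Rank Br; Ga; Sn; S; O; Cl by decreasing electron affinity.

Cl > Br > S > O > Sn > Ga

Electron affinity generally becomes more exothermic across a period toward the halogens and less exothermic down a group.
Neither a single period nor a single group — weigh both effects.
Sn > Ga: the two effects oppose for this pair; the across-period effect wins (107 vs 29 kJ/mol).
O > Sn: both effects reinforce here, so O is clearly the higher of the two.
S > O: this pair runs against the simple trend — see the exception note.
Br > S: period and group pull opposite ways; the across-period shift dominates (325 vs 200 kJ/mol).
Cl > Br: Cl sits above Br in group 17, so the down-group effect alone puts Cl higher.
Note the exception: S has a higher electron affinity than O, contrary to the simple trend — the compact 2p subshell of O repels the added electron more than S's larger 3p does.
For reference (kJ/mol): O 141, S 200, Cl 349, Ga 29, Br 325, Sn 107.
So from highest to lowest: Cl > Br > S > O > Sn > Ga.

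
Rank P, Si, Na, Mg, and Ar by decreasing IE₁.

Ar > P > Si > Mg > Na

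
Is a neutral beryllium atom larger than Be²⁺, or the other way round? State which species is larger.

Forming Be²⁺ removes 2 electrons from Be. Fewer electrons for the same nuclear charge means less shielding and a higher Z_eff on the remaining electrons, and for main-group metals the entire outer shell is lost.
A cation is smaller than its parent atom: Be²⁺ < Be.

Be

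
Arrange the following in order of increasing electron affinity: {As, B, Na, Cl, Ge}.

B < Na < As < Ge < Cl

Adding an electron releases more energy for atoms nearer the top right (short of the noble gases).
Neither a single period nor a single group — weigh both effects.
Na > B: this pair runs against the simple trend — see the exception note.
As > Na: the two effects oppose for this pair; the across-period effect wins (78 vs 53 kJ/mol).
Ge > As: this pair runs against the simple trend — see the exception note.
Cl > Ge: relative to Ge, both the across-period and down-group shifts push Cl's electron affinity up.
Note the exception: Na has a higher electron affinity than B, contrary to the simple trend — B's ns²np¹ configuration gives only a small electron affinity — the sparsely filled np subshell binds an added electron weakly.
Note the exception: Ge has a higher electron affinity than As, contrary to the simple trend — adding an electron to As's half-filled 4p³ is unfavourable, so Ge (4p²) has the more exothermic EA.
Approximate values (kJ/mol): B 27, Na 53, Cl 349, Ge 119, As 78.
So from lowest to highest: B < Na < As < Ge < Cl.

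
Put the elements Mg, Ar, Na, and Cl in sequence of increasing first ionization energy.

Na < Mg < Cl < Ar

Na is in period 3, group 1; Mg is in period 3, group 2; Cl is in period 3, group 17; Ar is in period 3, group 18.
IE₁ increases left→right with effective nuclear charge and decreases top→bottom as the valence shell moves farther out.
All lie in period 3, so first ionization energy increases left to right.
So from lowest to highest: Na < Mg < Cl < Ar.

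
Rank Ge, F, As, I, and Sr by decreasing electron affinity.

F is in period 2, group 17; Ge is in period 4, group 14; As is in period 4, group 15; Sr is in period 5, group 2; I is in period 5, group 17.
Adding an electron releases more energy for atoms nearer the top right (short of the noble gases).
These span different periods and groups, so the two trends combine.
As > Sr: relative to Sr, both the across-period and down-group shifts push As's electron affinity up.
Ge > As: this pair runs against the simple trend — see the exception note.
I > Ge: period and group pull opposite ways; the across-period shift dominates (295 vs 119 kJ/mol).
F > I: they share group 17; the group trend gives F the larger value.
Note the exception: Ge has a higher electron affinity than As, contrary to the simple trend — adding an electron to As's half-filled 4p³ is unfavourable, so Ge (4p²) has the more exothermic EA.
Tabulated electron affinity (kJ/mol): F 328, Ge 119, As 78, Sr 5, I 295.
So from highest to lowest: F > I > Ge > As > Sr.

F > I > Ge > As > Sr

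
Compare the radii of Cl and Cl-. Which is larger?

Cl-

Forming Cl- adds 1 electron to Cl. More electron–electron repulsion in the same shell, with unchanged nuclear charge, lets the cloud expand.
An anion is larger than its parent atom: Cl- > Cl.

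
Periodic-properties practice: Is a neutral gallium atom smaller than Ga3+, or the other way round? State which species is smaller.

Ga3+

Forming Ga3+ removes 3 electrons from Ga. Fewer electrons for the same nuclear charge means less shielding and a higher Z_eff on the remaining electrons, and for main-group metals the entire outer shell is lost.
A cation is smaller than its parent atom: Ga3+ < Ga.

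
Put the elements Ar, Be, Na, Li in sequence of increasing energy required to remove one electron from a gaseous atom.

Na, Li, Be, Ar

Li is in period 2, group 1; Be is in period 2, group 2; Na is in period 3, group 1; Ar is in period 3, group 18.
Removing the outermost electron gets harder across a period and easier down a group.
Here both period and group differ, so the two effects have to be weighed against each other.
Li > Na: Li sits above Na in group 1, so the down-group effect alone puts Li higher.
Be > Li: both are in period 2; the period trend gives Be the larger value.
Ar > Be: period and group pull opposite ways; the across-period shift dominates (1521 vs 900 kJ/mol).
Tabulated first ionization energy (kJ/mol): Li 520, Be 900, Na 496, Ar 1521.
So from lowest to highest: Na < Li < Be < Ar.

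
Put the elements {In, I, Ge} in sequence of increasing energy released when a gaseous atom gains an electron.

Electron affinity generally becomes more exothermic across a period toward the halogens and less exothermic down a group.
These span different periods and groups, so the two trends combine.
Ge > In: relative to In, both the across-period and down-group shifts push Ge's electron affinity up.
I > Ge: the two effects oppose for this pair; the across-period effect wins (295 vs 119 kJ/mol).
Tabulated electron affinity (kJ/mol): Ge 119, In 29, I 295.
So from lowest to highest: In < Ge < I.

In < Ge < I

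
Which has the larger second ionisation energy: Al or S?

The second ionization energy removes an electron from the +1 ion. For each element: Al⁺ still has 2 valence electrons; S⁺ still has 5 valence electrons.
All are still removing valence electrons, so compare the +1 ions as you would atoms: IE_2 generally rises across a period (higher Z_eff) and falls down a group (larger shell), subject to the usual subshell exceptions.
Valence configurations: Al⁺ [Ne]3s², S⁺ [Ne]3s²3p³.
The numbers (kJ/mol): Al 1817, S 2252.
Putting it together, IE_2: Al < S.

S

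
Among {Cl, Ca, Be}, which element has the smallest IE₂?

Ca

After 1 electron has been removed, what remains? Cl⁺ still has 6 valence electrons; Ca⁺ still has 1 valence electron; Be⁺ still has 1 valence electron.
All are still removing valence electrons, so compare the +1 ions as you would atoms: IE_2 generally rises across a period (higher Z_eff) and falls down a group (larger shell), subject to the usual subshell exceptions.
Valence configurations: Cl⁺ [Ne]3s²3p⁴, Ca⁺ [Ar]4s¹, Be⁺ [He]2s¹.
Approximate IE_2 values (kJ/mol): Cl 2298, Ca 1145, Be 1757.
Overall IE_2 order: Ca < Be < Cl.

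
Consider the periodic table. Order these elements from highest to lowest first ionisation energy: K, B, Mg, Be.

Be, B, Mg, K

First ionization energy rises across a period (greater Z_eff holds electrons more tightly) and falls down a group (valence electrons are farther from the nucleus).
Neither a single period nor a single group — weigh both effects.
Mg > K: relative to K, both the across-period and down-group shifts push Mg's first ionization energy up.
B > Mg: both effects reinforce here, so B is clearly the higher of the two.
Be > B: this pair runs against the simple trend — see the exception note.
Note the exception: Be has a higher first ionization energy than B, contrary to the simple trend — removing B's lone 2p electron is easier than breaking Be's filled 2s².
Approximate values (kJ/mol): Be 900, B 801, Mg 738, K 419.
So from highest to lowest: Be > B > Mg > K.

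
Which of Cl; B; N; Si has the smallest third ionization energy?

IE_3 is the cost of taking one more electron from the +2 cation: Cl²⁺ still has 5 valence electrons; B²⁺ still has 1 valence electron; N²⁺ still has 3 valence electrons; Si²⁺ still has 2 valence electrons.
All are still removing valence electrons, so compare the +2 ions as you would atoms: IE_3 generally rises across a period (higher Z_eff) and falls down a group (larger shell), subject to the usual subshell exceptions.
Valence configurations: Cl²⁺ [Ne]3s²3p³, B²⁺ [He]2s¹, N²⁺ [He]2s²2p¹, Si²⁺ [Ne]3s².
The numbers (kJ/mol): Cl 3822, B 3660, N 4578, Si 3232.
Putting it together, IE_3: Si < B < Cl < N.

Si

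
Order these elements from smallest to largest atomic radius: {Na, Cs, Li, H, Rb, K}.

H, Li, Na, K, Rb, Cs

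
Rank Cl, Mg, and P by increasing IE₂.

Mg, P, Cl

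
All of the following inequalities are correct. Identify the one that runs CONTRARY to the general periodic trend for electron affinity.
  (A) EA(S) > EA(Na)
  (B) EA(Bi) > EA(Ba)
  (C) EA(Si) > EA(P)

(C)

The general trend: electron affinity increases across a period and decreases down a group.
(A) S (period 3, group 16) vs Na (period 3, group 1): the stated order agrees with the simple trend.
(B) Bi (period 6, group 15) vs Ba (period 6, group 2): the stated order agrees with the simple trend.
(C) Si (period 3, group 14) vs P (period 3, group 15): the stated order contradicts the simple trend.
The exception is (C): adding an electron to P's half-filled 3p³ is unfavourable, so Si (3p²) has the more exothermic EA.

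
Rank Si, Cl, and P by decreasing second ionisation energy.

Cl, P, Si

The second ionization energy removes an electron from the +1 ion. For each element: Si⁺ still has 3 valence electrons; Cl⁺ still has 6 valence electrons; P⁺ still has 4 valence electrons.
All are still removing valence electrons, so compare the +1 ions as you would atoms: IE_2 generally rises across a period (higher Z_eff) and falls down a group (larger shell), subject to the usual subshell exceptions.
Valence configurations: Si⁺ [Ne]3s²3p¹, Cl⁺ [Ne]3s²3p⁴, P⁺ [Ne]3s²3p².
The numbers (kJ/mol): Si 1577, Cl 2298, P 1907.
Putting it together, IE_2: Si < P < Cl.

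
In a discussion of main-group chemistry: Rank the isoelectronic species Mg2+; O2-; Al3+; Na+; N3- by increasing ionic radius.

Al3+ < Mg2+ < Na+ < O2- < N3-

All of these have 10 electrons, so size is governed by nuclear charge alone: the more protons, the stronger the pull on the same electron cloud, and the smaller the ion.
Nuclear charges: Al3+ (Z=13), Mg2+ (Z=12), Na+ (Z=11), O2- (Z=8), N3- (Z=7).
Smallest to largest: Al3+ < Mg2+ < Na+ < O2- < N3-.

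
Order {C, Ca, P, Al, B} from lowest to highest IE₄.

P < C < Ca < Al < B

After 3 electrons have been removed, what remains? C³⁺ still has 1 valence electron; Ca³⁺ is already 1 electron into the core; P³⁺ still has 2 valence electrons; Al³⁺ is the bare [Ne] core; B³⁺ is the bare [He] core.
Breaking into a closed-shell core is much more expensive than removing a leftover valence electron — Ca, Al and B have the largest IE_4 here.
Valence configurations: C³⁺ [He]2s¹, P³⁺ [Ne]3s².
Approximate IE_4 values (kJ/mol): C 6223, Ca 6491, P 4964, Al 11577, B 25026.
Putting it together, IE_4: P < C < Ca < Al < B.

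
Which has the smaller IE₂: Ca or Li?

After 1 electron has been removed, what remains? Ca⁺ still has 1 valence electron; Li⁺ is the bare [He] core.
Breaking into a closed-shell core is much more expensive than removing a leftover valence electron — Li has the largest IE_2 here.
Approximate IE_2 values (kJ/mol): Ca 1145, Li 7298.
Overall IE_2 order: Ca < Li.

Ca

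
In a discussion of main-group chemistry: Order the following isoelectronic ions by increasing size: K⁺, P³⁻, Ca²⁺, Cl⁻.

All of these have 18 electrons, so size is governed by nuclear charge alone: the more protons, the stronger the pull on the same electron cloud, and the smaller the ion.
Nuclear charges: Ca²⁺ (Z=20), K⁺ (Z=19), Cl⁻ (Z=17), P³⁻ (Z=15).
Smallest to largest: Ca²⁺ < K⁺ < Cl⁻ < P³⁻.

Ca²⁺ < K⁺ < Cl⁻ < P³⁻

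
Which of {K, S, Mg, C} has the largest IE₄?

Mg

Consider each +3 ion: K³⁺ is already 2 electrons into the core; S³⁺ still has 3 valence electrons; Mg³⁺ is already 1 electron into the core; C³⁺ still has 1 valence electron.
Usually core removal costs more than valence removal, but here the competition is close: a tightly held n=2 valence electron can cost more to remove than an n=3 core electron, so the actual values have to decide it.
Valence configurations: S³⁺ [Ne]3s²3p¹, C³⁺ [He]2s¹.
Tabulated IE_4 (kJ/mol): K 5877, S 4556, Mg 10543, C 6223.
So the fourth ionization energies run S < K < C < Mg.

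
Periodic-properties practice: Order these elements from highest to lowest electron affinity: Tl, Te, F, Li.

Li is in period 2, group 1; F is in period 2, group 17; Te is in period 5, group 16; Tl is in period 6, group 13.
EA tends to increase across a period and decrease down a group, though the pattern is less regular than for IE or radius.
Here both period and group differ, so the two effects have to be weighed against each other.
Li > Tl: period and group pull opposite ways; the down-group shift dominates (60 vs 19 kJ/mol).
Te > Li: the two effects oppose for this pair; the across-period effect wins (190 vs 60 kJ/mol).
F > Te: relative to Te, both the across-period and down-group shifts push F's electron affinity up.
Approximate values (kJ/mol): Li 60, F 328, Te 190, Tl 19.
So from highest to lowest: F > Te > Li > Tl.

F > Te > Li > Tl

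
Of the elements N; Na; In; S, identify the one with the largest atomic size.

Na

N is in period 2, group 15; Na is in period 3, group 1; S is in period 3, group 16; In is in period 5, group 13.
Moving right in a period, electrons are added to the same shell under a stronger nuclear pull, so atoms get smaller; moving down, a new shell is opened and atoms get larger.
Here both period and group differ, so the two effects have to be weighed against each other.
S > N: period and group pull opposite ways; the down-group shift dominates (103 vs 71 pm).
In > S: relative to S, both the across-period and down-group shifts push In's atomic radius up.
Na > In: period and group pull opposite ways; the across-period shift dominates (155 vs 142 pm).
Tabulated atomic radius (pm): N 71, Na 155, S 103, In 142.
The largest atomic size among these belongs to Na.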